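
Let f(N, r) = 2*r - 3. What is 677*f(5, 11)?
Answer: 12863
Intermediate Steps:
f(N, r) = -3 + 2*r
677*f(5, 11) = 677*(-3 + 2*11) = 677*(-3 + 22) = 677*19 = 12863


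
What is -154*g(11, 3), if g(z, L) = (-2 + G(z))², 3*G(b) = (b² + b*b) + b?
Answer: -9395386/9 ≈ -1.0439e+6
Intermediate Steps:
G(b) = b/3 + 2*b²/3 (G(b) = ((b² + b*b) + b)/3 = ((b² + b²) + b)/3 = (2*b² + b)/3 = (b + 2*b²)/3 = b/3 + 2*b²/3)
g(z, L) = (-2 + z*(1 + 2*z)/3)²
-154*g(11, 3) = -154*(-6 + 11*(1 + 2*11))²/9 = -154*(-6 + 11*(1 + 22))²/9 = -154*(-6 + 11*23)²/9 = -154*(-6 + 253)²/9 = -154*247²/9 = -154*61009/9 = -9395386/9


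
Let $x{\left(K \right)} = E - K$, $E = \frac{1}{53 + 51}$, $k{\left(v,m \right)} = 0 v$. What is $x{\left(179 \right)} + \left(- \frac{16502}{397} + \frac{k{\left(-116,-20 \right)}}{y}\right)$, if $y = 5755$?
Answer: $- \frac{9106363}{41288} \approx -220.56$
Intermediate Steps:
$k{\left(v,m \right)} = 0$
$E = \frac{1}{104} \approx 0.0096154$
$x{\left(K \right)} = \frac{1}{104} - K$
$x{\left(179 \right)} + \left(- \frac{16502}{397} + \frac{k{\left(-116,-20 \right)}}{y}\right) = \left(\frac{1}{104} - 179\right) + \left(- \frac{16502}{397} + \frac{0}{5755}\right) = \left(\frac{1}{104} - 179\right) + \left(\left(-16502\right) \frac{1}{397} + 0 \cdot \frac{1}{5755}\right) = - \frac{18615}{104} + \left(- \frac{16502}{397} + 0\right) = - \frac{18615}{104} - \frac{16502}{397} = - \frac{9106363}{41288}$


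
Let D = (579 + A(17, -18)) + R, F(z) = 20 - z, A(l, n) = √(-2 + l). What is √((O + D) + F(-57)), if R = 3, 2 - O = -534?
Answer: √(1195 + √15) ≈ 34.625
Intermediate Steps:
O = 536 (O = 2 - 1*(-534) = 2 + 534 = 536)
D = 582 + √15 (D = (579 + √(-2 + 17)) + 3 = (579 + √15) + 3 = 582 + √15 ≈ 585.87)
√((O + D) + F(-57)) = √((536 + (582 + √15)) + (20 - 1*(-57))) = √((1118 + √15) + (20 + 57)) = √((1118 + √15) + 77) = √(1195 + √15)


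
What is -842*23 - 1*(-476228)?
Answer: 456862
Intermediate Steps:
-842*23 - 1*(-476228) = -19366 + 476228 = 456862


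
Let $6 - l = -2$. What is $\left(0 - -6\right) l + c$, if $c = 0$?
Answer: $48$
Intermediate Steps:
$l = 8$ ($l = 6 - -2 = 6 + 2 = 8$)
$\left(0 - -6\right) l + c = \left(0 - -6\right) 8 + 0 = \left(0 + 6\right) 8 + 0 = 6 \cdot 8 + 0 = 48 + 0 = 48$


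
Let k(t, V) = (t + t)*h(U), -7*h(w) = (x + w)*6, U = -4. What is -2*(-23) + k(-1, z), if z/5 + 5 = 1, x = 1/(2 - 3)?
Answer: 262/7 ≈ 37.429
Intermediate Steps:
x = -1 (x = 1/(-1) = -1)
z = -20 (z = -25 + 5*1 = -25 + 5 = -20)
h(w) = 6/7 - 6*w/7 (h(w) = -(-1 + w)*6/7 = -(-6 + 6*w)/7 = 6/7 - 6*w/7)
k(t, V) = 60*t/7 (k(t, V) = (t + t)*(6/7 - 6/7*(-4)) = (2*t)*(6/7 + 24/7) = (2*t)*(30/7) = 60*t/7)
-2*(-23) + k(-1, z) = -2*(-23) + (60/7)*(-1) = 46 - 60/7 = 262/7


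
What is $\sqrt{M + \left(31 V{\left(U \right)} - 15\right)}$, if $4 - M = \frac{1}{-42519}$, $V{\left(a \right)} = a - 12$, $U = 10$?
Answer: $\frac{i \sqrt{131974128834}}{42519} \approx 8.544 i$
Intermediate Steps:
$V{\left(a \right)} = -12 + a$ ($V{\left(a \right)} = a - 12 = -12 + a$)
$M = \frac{170077}{42519}$ ($M = 4 - \frac{1}{-42519} = 4 - - \frac{1}{42519} = 4 + \frac{1}{42519} = \frac{170077}{42519} \approx 4.0$)
$\sqrt{M + \left(31 V{\left(U \right)} - 15\right)} = \sqrt{\frac{170077}{42519} + \left(31 \left(-12 + 10\right) - 15\right)} = \sqrt{\frac{170077}{42519} + \left(31 \left(-2\right) - 15\right)} = \sqrt{\frac{170077}{42519} - 77} = \sqrt{- \frac{3103886}{42519}} = \frac{i \sqrt{131974128834}}{42519}$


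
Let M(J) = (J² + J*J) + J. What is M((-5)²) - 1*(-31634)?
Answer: 32909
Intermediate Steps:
M(J) = J + 2*J² (M(J) = (J² + J²) + J = 2*J² + J = J + 2*J²)
M((-5)²) - 1*(-31634) = (-5)²*(1 + 2*(-5)²) - 1*(-31634) = 25*(1 + 2*25) + 31634 = 25*(1 + 50) + 31634 = 25*51 + 31634 = 1275 + 31634 = 32909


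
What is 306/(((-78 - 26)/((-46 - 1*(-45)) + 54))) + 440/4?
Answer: -2389/52 ≈ -45.942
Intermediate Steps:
306/(((-78 - 26)/((-46 - 1*(-45)) + 54))) + 440/4 = 306/((-104/((-46 + 45) + 54))) + 440*(¼) = 306/((-104/(-1 + 54))) + 110 = 306/((-104/53)) + 110 = 306/((-104*1/53)) + 110 = 306/(-104/53) + 110 = 306*(-53/104) + 110 = -8109/52 + 110 = -2389/52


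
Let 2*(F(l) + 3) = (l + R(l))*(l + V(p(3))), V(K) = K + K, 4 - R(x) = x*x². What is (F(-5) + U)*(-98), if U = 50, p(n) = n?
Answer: -10682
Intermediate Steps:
R(x) = 4 - x³ (R(x) = 4 - x*x² = 4 - x³)
V(K) = 2*K
F(l) = -3 + (6 + l)*(4 + l - l³)/2 (F(l) = -3 + ((l + (4 - l³))*(l + 2*3))/2 = -3 + ((4 + l - l³)*(l + 6))/2 = -3 + ((4 + l - l³)*(6 + l))/2 = -3 + ((6 + l)*(4 + l - l³))/2 = -3 + (6 + l)*(4 + l - l³)/2)
(F(-5) + U)*(-98) = ((9 + (½)*(-5)² - 3*(-5)³ + 5*(-5) - ½*(-5)⁴) + 50)*(-98) = ((9 + (½)*25 - 3*(-125) - 25 - ½*625) + 50)*(-98) = ((9 + 25/2 + 375 - 25 - 625/2) + 50)*(-98) = (59 + 50)*(-98) = 109*(-98) = -10682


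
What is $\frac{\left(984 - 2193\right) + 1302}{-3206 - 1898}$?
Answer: $- \frac{93}{5104} \approx -0.018221$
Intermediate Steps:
$\frac{\left(984 - 2193\right) + 1302}{-3206 - 1898} = \frac{\left(984 - 2193\right) + 1302}{-5104} = \left(-1209 + 1302\right) \left(- \frac{1}{5104}\right) = 93 \left(- \frac{1}{5104}\right) = - \frac{93}{5104}$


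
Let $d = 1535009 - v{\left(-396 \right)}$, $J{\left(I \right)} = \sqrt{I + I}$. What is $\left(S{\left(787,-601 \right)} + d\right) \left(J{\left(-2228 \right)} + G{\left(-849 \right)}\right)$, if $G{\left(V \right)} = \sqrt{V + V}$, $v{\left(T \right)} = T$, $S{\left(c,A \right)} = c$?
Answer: $1536192 i \left(\sqrt{1698} + 2 \sqrt{1114}\right) \approx 1.6585 \cdot 10^{8} i$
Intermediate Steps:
$J{\left(I \right)} = \sqrt{2} \sqrt{I}$ ($J{\left(I \right)} = \sqrt{2 I} = \sqrt{2} \sqrt{I}$)
$G{\left(V \right)} = \sqrt{2} \sqrt{V}$ ($G{\left(V \right)} = \sqrt{2 V} = \sqrt{2} \sqrt{V}$)
$d = 1535405$ ($d = 1535009 - -396 = 1535009 + 396 = 1535405$)
$\left(S{\left(787,-601 \right)} + d\right) \left(J{\left(-2228 \right)} + G{\left(-849 \right)}\right) = \left(787 + 1535405\right) \left(\sqrt{2} \sqrt{-2228} + \sqrt{2} \sqrt{-849}\right) = 1536192 \left(\sqrt{2} \cdot 2 i \sqrt{557} + \sqrt{2} i \sqrt{849}\right) = 1536192 \left(2 i \sqrt{1114} + i \sqrt{1698}\right) = 1536192 \left(i \sqrt{1698} + 2 i \sqrt{1114}\right) = 1536192 i \sqrt{1698} + 3072384 i \sqrt{1114}$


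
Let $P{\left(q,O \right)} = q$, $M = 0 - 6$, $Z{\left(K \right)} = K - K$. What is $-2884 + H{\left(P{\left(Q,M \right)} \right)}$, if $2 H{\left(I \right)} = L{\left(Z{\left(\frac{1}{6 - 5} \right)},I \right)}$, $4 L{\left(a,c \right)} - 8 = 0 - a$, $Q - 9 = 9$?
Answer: $-2883$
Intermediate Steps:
$Q = 18$ ($Q = 9 + 9 = 18$)
$Z{\left(K \right)} = 0$
$M = -6$ ($M = 0 - 6 = -6$)
$L{\left(a,c \right)} = 2 - \frac{a}{4}$ ($L{\left(a,c \right)} = 2 + \frac{0 - a}{4} = 2 + \frac{\left(-1\right) a}{4} = 2 - \frac{a}{4}$)
$H{\left(I \right)} = 1$ ($H{\left(I \right)} = \frac{2 - 0}{2} = \frac{2 + 0}{2} = \frac{1}{2} \cdot 2 = 1$)
$-2884 + H{\left(P{\left(Q,M \right)} \right)} = -2884 + 1 = -2883$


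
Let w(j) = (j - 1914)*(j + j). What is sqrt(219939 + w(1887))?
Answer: 7*sqrt(2409) ≈ 343.57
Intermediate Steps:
w(j) = 2*j*(-1914 + j) (w(j) = (-1914 + j)*(2*j) = 2*j*(-1914 + j))
sqrt(219939 + w(1887)) = sqrt(219939 + 2*1887*(-1914 + 1887)) = sqrt(219939 + 2*1887*(-27)) = sqrt(219939 - 101898) = sqrt(118041) = 7*sqrt(2409)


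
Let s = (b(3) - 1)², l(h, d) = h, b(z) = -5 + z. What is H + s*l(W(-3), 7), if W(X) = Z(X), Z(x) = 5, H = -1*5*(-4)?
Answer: 65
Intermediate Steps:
H = 20 (H = -5*(-4) = 20)
W(X) = 5
s = 9 (s = ((-5 + 3) - 1)² = (-2 - 1)² = (-3)² = 9)
H + s*l(W(-3), 7) = 20 + 9*5 = 20 + 45 = 65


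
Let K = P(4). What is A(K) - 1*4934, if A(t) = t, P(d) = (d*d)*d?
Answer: -4870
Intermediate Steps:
P(d) = d³ (P(d) = d²*d = d³)
K = 64 (K = 4³ = 64)
A(K) - 1*4934 = 64 - 1*4934 = 64 - 4934 = -4870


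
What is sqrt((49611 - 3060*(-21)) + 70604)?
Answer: 5*sqrt(7379) ≈ 429.51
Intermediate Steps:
sqrt((49611 - 3060*(-21)) + 70604) = sqrt((49611 + 64260) + 70604) = sqrt(113871 + 70604) = sqrt(184475) = 5*sqrt(7379)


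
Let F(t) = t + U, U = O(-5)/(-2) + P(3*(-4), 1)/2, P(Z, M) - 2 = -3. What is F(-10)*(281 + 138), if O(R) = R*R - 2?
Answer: -9218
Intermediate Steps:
P(Z, M) = -1 (P(Z, M) = 2 - 3 = -1)
O(R) = -2 + R**2 (O(R) = R**2 - 2 = -2 + R**2)
U = -12 (U = (-2 + (-5)**2)/(-2) - 1/2 = (-2 + 25)*(-1/2) - 1*1/2 = 23*(-1/2) - 1/2 = -23/2 - 1/2 = -12)
F(t) = -12 + t (F(t) = t - 12 = -12 + t)
F(-10)*(281 + 138) = (-12 - 10)*(281 + 138) = -22*419 = -9218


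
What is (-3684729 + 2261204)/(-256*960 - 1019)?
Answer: 1423525/246779 ≈ 5.7684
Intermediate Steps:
(-3684729 + 2261204)/(-256*960 - 1019) = -1423525/(-245760 - 1019) = -1423525/(-246779) = -1423525*(-1/246779) = 1423525/246779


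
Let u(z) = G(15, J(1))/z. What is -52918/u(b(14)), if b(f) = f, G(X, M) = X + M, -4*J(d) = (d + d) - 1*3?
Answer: -2963408/61 ≈ -48580.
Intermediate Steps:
J(d) = ¾ - d/2 (J(d) = -((d + d) - 1*3)/4 = -(2*d - 3)/4 = -(-3 + 2*d)/4 = ¾ - d/2)
G(X, M) = M + X
u(z) = 61/(4*z) (u(z) = ((¾ - ½*1) + 15)/z = ((¾ - ½) + 15)/z = (¼ + 15)/z = 61/(4*z))
-52918/u(b(14)) = -52918/((61/4)/14) = -52918/((61/4)*(1/14)) = -52918/61/56 = -52918*56/61 = -2963408/61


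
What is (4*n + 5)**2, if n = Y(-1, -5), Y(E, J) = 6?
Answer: 841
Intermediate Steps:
n = 6
(4*n + 5)**2 = (4*6 + 5)**2 = (24 + 5)**2 = 29**2 = 841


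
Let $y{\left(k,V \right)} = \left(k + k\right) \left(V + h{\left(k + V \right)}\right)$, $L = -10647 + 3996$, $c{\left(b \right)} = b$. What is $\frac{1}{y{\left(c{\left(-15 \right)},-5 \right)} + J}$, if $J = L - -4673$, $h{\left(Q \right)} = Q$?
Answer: $- \frac{1}{1228} \approx -0.00081433$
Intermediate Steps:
$L = -6651$
$y{\left(k,V \right)} = 2 k \left(k + 2 V\right)$ ($y{\left(k,V \right)} = \left(k + k\right) \left(V + \left(k + V\right)\right) = 2 k \left(V + \left(V + k\right)\right) = 2 k \left(k + 2 V\right)$)
$J = -1978$ ($J = -6651 - -4673 = -6651 + 4673 = -1978$)
$\frac{1}{y{\left(c{\left(-15 \right)},-5 \right)} + J} = \frac{1}{2 \left(-15\right) \left(-15 + 2 \left(-5\right)\right) - 1978} = \frac{1}{2 \left(-15\right) \left(-15 - 10\right) - 1978} = \frac{1}{2 \left(-15\right) \left(-25\right) - 1978} = \frac{1}{750 - 1978} = \frac{1}{-1228} = - \frac{1}{1228}$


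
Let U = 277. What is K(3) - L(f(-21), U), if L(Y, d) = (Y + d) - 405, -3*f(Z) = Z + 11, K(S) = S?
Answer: 383/3 ≈ 127.67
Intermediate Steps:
f(Z) = -11/3 - Z/3 (f(Z) = -(Z + 11)/3 = -(11 + Z)/3 = -11/3 - Z/3)
L(Y, d) = -405 + Y + d
K(3) - L(f(-21), U) = 3 - (-405 + (-11/3 - ⅓*(-21)) + 277) = 3 - (-405 + (-11/3 + 7) + 277) = 3 - (-405 + 10/3 + 277) = 3 - 1*(-374/3) = 3 + 374/3 = 383/3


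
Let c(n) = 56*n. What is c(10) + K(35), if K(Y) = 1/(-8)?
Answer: 4479/8 ≈ 559.88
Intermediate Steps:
K(Y) = -1/8
c(10) + K(35) = 56*10 - 1/8 = 560 - 1/8 = 4479/8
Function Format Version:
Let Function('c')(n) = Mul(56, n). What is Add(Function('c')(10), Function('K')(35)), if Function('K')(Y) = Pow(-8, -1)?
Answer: Rational(4479, 8) ≈ 559.88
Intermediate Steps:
Function('K')(Y) = Rational(-1, 8)
Add(Function('c')(10), Function('K')(35)) = Add(Mul(56, 10), Rational(-1, 8)) = Add(560, Rational(-1, 8)) = Rational(4479, 8)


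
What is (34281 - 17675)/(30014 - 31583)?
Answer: -16606/1569 ≈ -10.584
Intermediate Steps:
(34281 - 17675)/(30014 - 31583) = 16606/(-1569) = 16606*(-1/1569) = -16606/1569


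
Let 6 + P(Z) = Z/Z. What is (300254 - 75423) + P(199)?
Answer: 224826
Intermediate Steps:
P(Z) = -5 (P(Z) = -6 + Z/Z = -6 + 1 = -5)
(300254 - 75423) + P(199) = (300254 - 75423) - 5 = 224831 - 5 = 224826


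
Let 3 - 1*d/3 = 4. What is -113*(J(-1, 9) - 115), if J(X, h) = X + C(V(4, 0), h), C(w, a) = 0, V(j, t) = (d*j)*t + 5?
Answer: 13108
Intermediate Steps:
d = -3 (d = 9 - 3*4 = 9 - 12 = -3)
V(j, t) = 5 - 3*j*t (V(j, t) = (-3*j)*t + 5 = -3*j*t + 5 = 5 - 3*j*t)
J(X, h) = X (J(X, h) = X + 0 = X)
-113*(J(-1, 9) - 115) = -113*(-1 - 115) = -113*(-116) = 13108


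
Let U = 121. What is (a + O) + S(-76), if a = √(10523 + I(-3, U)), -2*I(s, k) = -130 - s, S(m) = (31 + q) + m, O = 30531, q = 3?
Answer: 30489 + √42346/2 ≈ 30592.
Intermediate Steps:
S(m) = 34 + m (S(m) = (31 + 3) + m = 34 + m)
I(s, k) = 65 + s/2 (I(s, k) = -(-130 - s)/2 = 65 + s/2)
a = √42346/2 (a = √(10523 + (65 + (½)*(-3))) = √(10523 + (65 - 3/2)) = √(10523 + 127/2) = √(21173/2) = √42346/2 ≈ 102.89)
(a + O) + S(-76) = (√42346/2 + 30531) + (34 - 76) = (30531 + √42346/2) - 42 = 30489 + √42346/2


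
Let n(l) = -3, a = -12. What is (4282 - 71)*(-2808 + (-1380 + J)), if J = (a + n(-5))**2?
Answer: -16688193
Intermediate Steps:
J = 225 (J = (-12 - 3)**2 = (-15)**2 = 225)
(4282 - 71)*(-2808 + (-1380 + J)) = (4282 - 71)*(-2808 + (-1380 + 225)) = 4211*(-2808 - 1155) = 4211*(-3963) = -16688193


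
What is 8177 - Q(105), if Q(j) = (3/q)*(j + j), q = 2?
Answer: 7862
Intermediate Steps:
Q(j) = 3*j (Q(j) = (3/2)*(j + j) = (3*(½))*(2*j) = 3*(2*j)/2 = 3*j)
8177 - Q(105) = 8177 - 3*105 = 8177 - 1*315 = 8177 - 315 = 7862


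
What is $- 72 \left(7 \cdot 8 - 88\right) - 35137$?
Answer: $-32833$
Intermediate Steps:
$- 72 \left(7 \cdot 8 - 88\right) - 35137 = - 72 \left(56 - 88\right) - 35137 = \left(-72\right) \left(-32\right) - 35137 = 2304 - 35137 = -32833$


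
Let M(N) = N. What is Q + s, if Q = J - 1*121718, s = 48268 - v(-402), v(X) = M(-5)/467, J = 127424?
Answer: 25205863/467 ≈ 53974.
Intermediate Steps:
v(X) = -5/467
s = 22541161/467 (s = 48268 - 1*(-5/467) = 48268 + 5/467 = 22541161/467 ≈ 48268.)
Q = 5706 (Q = 127424 - 1*121718 = 127424 - 121718 = 5706)
Q + s = 5706 + 22541161/467 = 25205863/467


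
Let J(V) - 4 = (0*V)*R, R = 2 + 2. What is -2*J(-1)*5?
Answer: -40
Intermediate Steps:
R = 4
J(V) = 4 (J(V) = 4 + (0*V)*4 = 4 + 0*4 = 4 + 0 = 4)
-2*J(-1)*5 = -2*4*5 = -8*5 = -40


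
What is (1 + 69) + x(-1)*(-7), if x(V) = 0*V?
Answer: 70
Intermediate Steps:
x(V) = 0
(1 + 69) + x(-1)*(-7) = (1 + 69) + 0*(-7) = 70 + 0 = 70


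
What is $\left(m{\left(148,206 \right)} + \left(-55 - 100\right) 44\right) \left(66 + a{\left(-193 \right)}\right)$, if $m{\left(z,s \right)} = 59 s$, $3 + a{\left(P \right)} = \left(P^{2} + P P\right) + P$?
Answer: $396678912$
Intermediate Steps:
$a{\left(P \right)} = -3 + P + 2 P^{2}$ ($a{\left(P \right)} = -3 + \left(\left(P^{2} + P P\right) + P\right) = -3 + \left(\left(P^{2} + P^{2}\right) + P\right) = -3 + \left(2 P^{2} + P\right) = -3 + \left(P + 2 P^{2}\right) = -3 + P + 2 P^{2}$)
$\left(m{\left(148,206 \right)} + \left(-55 - 100\right) 44\right) \left(66 + a{\left(-193 \right)}\right) = \left(59 \cdot 206 + \left(-55 - 100\right) 44\right) \left(66 - \left(196 - 74498\right)\right) = \left(12154 - 6820\right) \left(66 - -74302\right) = 5334 \left(66 + 74302\right) = 5334 \cdot 74368 = 396678912$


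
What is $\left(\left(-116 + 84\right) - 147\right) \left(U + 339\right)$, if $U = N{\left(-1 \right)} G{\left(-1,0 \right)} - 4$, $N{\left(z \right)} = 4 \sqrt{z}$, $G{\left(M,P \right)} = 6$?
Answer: $-59965 - 4296 i \approx -59965.0 - 4296.0 i$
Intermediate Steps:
$U = -4 + 24 i$ ($U = 4 \sqrt{-1} \cdot 6 - 4 = 4 i 6 - 4 = 24 i - 4 = -4 + 24 i \approx -4.0 + 24.0 i$)
$\left(\left(-116 + 84\right) - 147\right) \left(U + 339\right) = \left(\left(-116 + 84\right) - 147\right) \left(\left(-4 + 24 i\right) + 339\right) = \left(-32 - 147\right) \left(335 + 24 i\right) = - 179 \left(335 + 24 i\right) = -59965 - 4296 i$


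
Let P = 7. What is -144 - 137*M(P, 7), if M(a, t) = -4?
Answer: 404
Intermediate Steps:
-144 - 137*M(P, 7) = -144 - 137*(-4) = -144 + 548 = 404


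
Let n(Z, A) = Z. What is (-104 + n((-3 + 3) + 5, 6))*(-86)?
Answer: 8514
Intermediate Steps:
(-104 + n((-3 + 3) + 5, 6))*(-86) = (-104 + ((-3 + 3) + 5))*(-86) = (-104 + (0 + 5))*(-86) = (-104 + 5)*(-86) = -99*(-86) = 8514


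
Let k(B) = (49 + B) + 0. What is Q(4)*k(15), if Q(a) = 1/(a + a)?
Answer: 8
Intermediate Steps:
k(B) = 49 + B
Q(a) = 1/(2*a)
Q(4)*k(15) = ((1/2)/4)*(49 + 15) = ((1/2)*(1/4))*64 = (1/8)*64 = 8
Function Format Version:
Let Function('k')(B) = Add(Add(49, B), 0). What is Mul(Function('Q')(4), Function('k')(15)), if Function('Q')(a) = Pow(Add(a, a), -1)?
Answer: 8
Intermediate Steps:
Function('k')(B) = Add(49, B)
Function('Q')(a) = Mul(Rational(1, 2), Pow(a, -1)) (Function('Q')(a) = Pow(Mul(2, a), -1) = Mul(Rational(1, 2), Pow(a, -1)))
Mul(Function('Q')(4), Function('k')(15)) = Mul(Mul(Rational(1, 2), Pow(4, -1)), Add(49, 15)) = Mul(Mul(Rational(1, 2), Rational(1, 4)), 64) = Mul(Rational(1, 8), 64) = 8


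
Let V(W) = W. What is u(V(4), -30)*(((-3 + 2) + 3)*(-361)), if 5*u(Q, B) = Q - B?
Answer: -24548/5 ≈ -4909.6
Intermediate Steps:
u(Q, B) = -B/5 + Q/5 (u(Q, B) = (Q - B)/5 = -B/5 + Q/5)
u(V(4), -30)*(((-3 + 2) + 3)*(-361)) = (-⅕*(-30) + (⅕)*4)*(((-3 + 2) + 3)*(-361)) = (6 + ⅘)*((-1 + 3)*(-361)) = 34*(2*(-361))/5 = (34/5)*(-722) = -24548/5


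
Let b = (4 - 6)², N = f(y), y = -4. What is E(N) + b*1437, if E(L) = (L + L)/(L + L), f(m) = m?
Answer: 5749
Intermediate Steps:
N = -4
E(L) = 1 (E(L) = (2*L)/((2*L)) = (2*L)*(1/(2*L)) = 1)
b = 4 (b = (-2)² = 4)
E(N) + b*1437 = 1 + 4*1437 = 1 + 5748 = 5749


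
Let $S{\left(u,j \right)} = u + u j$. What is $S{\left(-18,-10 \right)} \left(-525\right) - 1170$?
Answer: $-86220$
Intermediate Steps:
$S{\left(u,j \right)} = u + j u$
$S{\left(-18,-10 \right)} \left(-525\right) - 1170 = - 18 \left(1 - 10\right) \left(-525\right) - 1170 = \left(-18\right) \left(-9\right) \left(-525\right) - 1170 = 162 \left(-525\right) - 1170 = -85050 - 1170 = -86220$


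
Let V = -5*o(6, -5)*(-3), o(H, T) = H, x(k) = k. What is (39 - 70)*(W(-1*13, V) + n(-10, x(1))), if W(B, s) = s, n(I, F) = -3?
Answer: -2697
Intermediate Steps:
V = 90 (V = -5*6*(-3) = -30*(-3) = 90)
(39 - 70)*(W(-1*13, V) + n(-10, x(1))) = (39 - 70)*(90 - 3) = -31*87 = -2697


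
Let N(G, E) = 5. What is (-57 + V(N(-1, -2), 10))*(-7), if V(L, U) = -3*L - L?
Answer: 539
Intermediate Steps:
V(L, U) = -4*L
(-57 + V(N(-1, -2), 10))*(-7) = (-57 - 4*5)*(-7) = (-57 - 20)*(-7) = -77*(-7) = 539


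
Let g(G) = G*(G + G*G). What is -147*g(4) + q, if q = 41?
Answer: -11719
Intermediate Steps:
g(G) = G*(G + G²)
-147*g(4) + q = -147*4²*(1 + 4) + 41 = -2352*5 + 41 = -147*80 + 41 = -11760 + 41 = -11719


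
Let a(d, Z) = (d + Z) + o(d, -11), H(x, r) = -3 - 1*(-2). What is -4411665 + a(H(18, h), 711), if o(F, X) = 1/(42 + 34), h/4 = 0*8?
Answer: -335232579/76 ≈ -4.4110e+6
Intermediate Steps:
h = 0 (h = 4*(0*8) = 4*0 = 0)
H(x, r) = -1 (H(x, r) = -3 + 2 = -1)
o(F, X) = 1/76
a(d, Z) = 1/76 + Z + d (a(d, Z) = (d + Z) + 1/76 = (Z + d) + 1/76 = 1/76 + Z + d)
-4411665 + a(H(18, h), 711) = -4411665 + (1/76 + 711 - 1) = -4411665 + 53961/76 = -335232579/76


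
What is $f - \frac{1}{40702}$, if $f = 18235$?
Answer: $\frac{742200969}{40702} \approx 18235.0$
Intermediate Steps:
$f - \frac{1}{40702} = 18235 - \frac{1}{40702} = \frac{742200969}{40702}$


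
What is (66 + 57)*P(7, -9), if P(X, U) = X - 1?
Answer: 738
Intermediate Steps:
P(X, U) = -1 + X
(66 + 57)*P(7, -9) = (66 + 57)*(-1 + 7) = 123*6 = 738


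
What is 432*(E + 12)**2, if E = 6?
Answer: 139968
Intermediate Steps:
432*(E + 12)**2 = 432*(6 + 12)**2 = 432*18**2 = 432*324 = 139968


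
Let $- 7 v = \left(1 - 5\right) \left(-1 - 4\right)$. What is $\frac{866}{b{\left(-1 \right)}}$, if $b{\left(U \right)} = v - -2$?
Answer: $- \frac{3031}{3} \approx -1010.3$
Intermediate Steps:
$v = - \frac{20}{7}$ ($v = - \frac{\left(1 - 5\right) \left(-1 - 4\right)}{7} = - \frac{\left(-4\right) \left(-5\right)}{7} = \left(- \frac{1}{7}\right) 20 = - \frac{20}{7} \approx -2.8571$)
$b{\left(U \right)} = - \frac{6}{7}$ ($b{\left(U \right)} = - \frac{20}{7} - -2 = - \frac{20}{7} + 2 = - \frac{6}{7}$)
$\frac{866}{b{\left(-1 \right)}} = \frac{866}{- \frac{6}{7}} = 866 \left(- \frac{7}{6}\right) = - \frac{3031}{3}$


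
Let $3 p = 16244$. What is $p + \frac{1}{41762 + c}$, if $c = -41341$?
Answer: $\frac{6838727}{1263} \approx 5414.7$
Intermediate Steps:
$p = \frac{16244}{3}$ ($p = \frac{1}{3} \cdot 16244 = \frac{16244}{3} \approx 5414.7$)
$p + \frac{1}{41762 + c} = \frac{16244}{3} + \frac{1}{41762 - 41341} = \frac{16244}{3} + \frac{1}{421} = \frac{6838727}{1263}$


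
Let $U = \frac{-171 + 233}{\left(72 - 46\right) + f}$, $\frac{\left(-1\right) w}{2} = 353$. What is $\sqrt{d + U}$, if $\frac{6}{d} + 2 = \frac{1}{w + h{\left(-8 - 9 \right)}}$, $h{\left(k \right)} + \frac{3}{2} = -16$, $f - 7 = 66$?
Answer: $\frac{i \sqrt{1353812306}}{23892} \approx 1.54 i$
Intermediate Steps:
$f = 73$ ($f = 7 + 66 = 73$)
$h{\left(k \right)} = - \frac{35}{2}$ ($h{\left(k \right)} = - \frac{3}{2} - 16 = - \frac{35}{2}$)
$w = -706$ ($w = \left(-2\right) 353 = -706$)
$d = - \frac{4341}{1448}$ ($d = \frac{6}{-2 + \frac{1}{-706 - \frac{35}{2}}} = \frac{6}{-2 + \frac{1}{- \frac{1447}{2}}} = \frac{6}{-2 - \frac{2}{1447}} = \frac{6}{- \frac{2896}{1447}} = 6 \left(- \frac{1447}{2896}\right) = - \frac{4341}{1448} \approx -2.9979$)
$U = \frac{62}{99}$ ($U = \frac{-171 + 233}{\left(72 - 46\right) + 73} = \frac{62}{26 + 73} = \frac{62}{99} \approx 0.62626$)
$\sqrt{d + U} = \sqrt{- \frac{4341}{1448} + \frac{62}{99}} = \sqrt{- \frac{339983}{143352}} = \frac{i \sqrt{1353812306}}{23892}$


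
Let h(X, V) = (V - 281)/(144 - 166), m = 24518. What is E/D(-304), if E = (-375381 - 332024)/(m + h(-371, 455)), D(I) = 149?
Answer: -7781455/40172039 ≈ -0.19370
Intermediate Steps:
h(X, V) = 281/22 - V/22 (h(X, V) = (-281 + V)/(-22) = (-281 + V)*(-1/22) = 281/22 - V/22)
E = -7781455/269611 (E = (-375381 - 332024)/(24518 + (281/22 - 1/22*455)) = -707405/(24518 + (281/22 - 455/22)) = -707405/(24518 - 87/11) = -707405/269611/11 = -707405*11/269611 = -7781455/269611 ≈ -28.862)
E/D(-304) = -7781455/269611/149 = -7781455/269611*1/149 = -7781455/40172039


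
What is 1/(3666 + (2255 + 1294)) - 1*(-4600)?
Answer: 33189001/7215 ≈ 4600.0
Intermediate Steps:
1/(3666 + (2255 + 1294)) - 1*(-4600) = 1/(3666 + 3549) + 4600 = 1/7215 + 4600 = 33189001/7215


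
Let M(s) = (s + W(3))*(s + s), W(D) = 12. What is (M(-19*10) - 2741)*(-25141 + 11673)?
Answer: -874059732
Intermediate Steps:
M(s) = 2*s*(12 + s) (M(s) = (s + 12)*(s + s) = (12 + s)*(2*s) = 2*s*(12 + s))
(M(-19*10) - 2741)*(-25141 + 11673) = (2*(-19*10)*(12 - 19*10) - 2741)*(-25141 + 11673) = (2*(-190)*(12 - 190) - 2741)*(-13468) = (2*(-190)*(-178) - 2741)*(-13468) = (67640 - 2741)*(-13468) = 64899*(-13468) = -874059732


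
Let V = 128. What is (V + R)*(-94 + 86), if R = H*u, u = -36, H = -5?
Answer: -2464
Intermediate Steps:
R = 180 (R = -5*(-36) = 180)
(V + R)*(-94 + 86) = (128 + 180)*(-94 + 86) = 308*(-8) = -2464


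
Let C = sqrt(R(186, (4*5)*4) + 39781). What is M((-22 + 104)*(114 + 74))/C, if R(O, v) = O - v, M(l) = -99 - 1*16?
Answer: -115*sqrt(39887)/39887 ≈ -0.57581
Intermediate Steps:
M(l) = -115 (M(l) = -99 - 16 = -115)
C = sqrt(39887) (C = sqrt((186 - 4*5*4) + 39781) = sqrt((186 - 20*4) + 39781) = sqrt((186 - 1*80) + 39781) = sqrt((186 - 80) + 39781) = sqrt(106 + 39781) = sqrt(39887) ≈ 199.72)
M((-22 + 104)*(114 + 74))/C = -115*sqrt(39887)/39887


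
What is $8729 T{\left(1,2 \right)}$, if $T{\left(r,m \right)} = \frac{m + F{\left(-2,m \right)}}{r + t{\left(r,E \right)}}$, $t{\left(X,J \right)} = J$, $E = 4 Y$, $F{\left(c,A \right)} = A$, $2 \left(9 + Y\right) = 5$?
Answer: $- \frac{34916}{25} \approx -1396.6$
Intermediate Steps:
$Y = - \frac{13}{2}$ ($Y = -9 + \frac{1}{2} \cdot 5 = -9 + \frac{5}{2} = - \frac{13}{2} \approx -6.5$)
$E = -26$ ($E = 4 \left(- \frac{13}{2}\right) = -26$)
$T{\left(r,m \right)} = \frac{2 m}{-26 + r}$ ($T{\left(r,m \right)} = \frac{m + m}{r - 26} = \frac{2 m}{-26 + r}$)
$8729 T{\left(1,2 \right)} = 8729 \cdot 2 \cdot 2 \frac{1}{-26 + 1} = 8729 \cdot 2 \cdot 2 \frac{1}{-25} = 8729 \cdot 2 \cdot 2 \left(- \frac{1}{25}\right) = 8729 \left(- \frac{4}{25}\right) = - \frac{34916}{25}$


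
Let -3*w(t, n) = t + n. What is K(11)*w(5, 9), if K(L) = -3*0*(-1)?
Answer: 0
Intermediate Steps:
K(L) = 0 (K(L) = 0*(-1) = 0)
w(t, n) = -n/3 - t/3 (w(t, n) = -(t + n)/3 = -(n + t)/3 = -n/3 - t/3)
K(11)*w(5, 9) = 0*(-⅓*9 - ⅓*5) = 0*(-3 - 5/3) = 0*(-14/3) = 0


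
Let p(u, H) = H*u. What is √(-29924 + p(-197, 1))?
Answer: I*√30121 ≈ 173.55*I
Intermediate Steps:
√(-29924 + p(-197, 1)) = √(-29924 + 1*(-197)) = √(-29924 - 197) = √(-30121) = I*√30121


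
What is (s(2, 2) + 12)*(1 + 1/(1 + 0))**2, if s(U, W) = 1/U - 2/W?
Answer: 46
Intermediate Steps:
s(U, W) = 1/U - 2/W
(s(2, 2) + 12)*(1 + 1/(1 + 0))**2 = ((1/2 - 2/2) + 12)*(1 + 1/(1 + 0))**2 = ((1/2 - 2*1/2) + 12)*(1 + 1/1)**2 = ((1/2 - 1) + 12)*(1 + 1)**2 = (-1/2 + 12)*2**2 = (23/2)*4 = 46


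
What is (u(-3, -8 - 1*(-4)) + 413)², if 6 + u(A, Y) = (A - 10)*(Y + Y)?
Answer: 261121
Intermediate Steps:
u(A, Y) = -6 + 2*Y*(-10 + A) (u(A, Y) = -6 + (A - 10)*(Y + Y) = -6 + (-10 + A)*(2*Y) = -6 + 2*Y*(-10 + A))
(u(-3, -8 - 1*(-4)) + 413)² = ((-6 - 20*(-8 - 1*(-4)) + 2*(-3)*(-8 - 1*(-4))) + 413)² = ((-6 - 20*(-8 + 4) + 2*(-3)*(-8 + 4)) + 413)² = ((-6 - 20*(-4) + 2*(-3)*(-4)) + 413)² = ((-6 + 80 + 24) + 413)² = (98 + 413)² = 511² = 261121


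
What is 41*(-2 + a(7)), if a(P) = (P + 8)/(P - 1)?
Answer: 41/2 ≈ 20.500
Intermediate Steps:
a(P) = (8 + P)/(-1 + P)
41*(-2 + a(7)) = 41*(-2 + (8 + 7)/(-1 + 7)) = 41*(-2 + 15/6) = 41*(-2 + (1/6)*15) = 41*(-2 + 5/2) = 41*(1/2) = 41/2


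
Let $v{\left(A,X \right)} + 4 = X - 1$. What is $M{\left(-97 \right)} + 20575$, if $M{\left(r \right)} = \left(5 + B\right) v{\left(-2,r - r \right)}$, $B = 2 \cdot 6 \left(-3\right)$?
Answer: $20730$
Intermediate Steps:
$v{\left(A,X \right)} = -5 + X$ ($v{\left(A,X \right)} = -4 + \left(X - 1\right) = -4 + \left(-1 + X\right) = -5 + X$)
$B = -36$ ($B = 12 \left(-3\right) = -36$)
$M{\left(r \right)} = 155$ ($M{\left(r \right)} = \left(5 - 36\right) \left(-5 + \left(r - r\right)\right) = - 31 \left(-5 + 0\right) = \left(-31\right) \left(-5\right) = 155$)
$M{\left(-97 \right)} + 20575 = 155 + 20575 = 20730$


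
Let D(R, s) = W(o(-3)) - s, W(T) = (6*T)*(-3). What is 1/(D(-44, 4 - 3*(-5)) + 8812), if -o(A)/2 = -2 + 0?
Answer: 1/8721 ≈ 0.00011467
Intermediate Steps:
o(A) = 4 (o(A) = -2*(-2 + 0) = -2*(-2) = 4)
W(T) = -18*T
D(R, s) = -72 - s (D(R, s) = -18*4 - s = -72 - s)
1/(D(-44, 4 - 3*(-5)) + 8812) = 1/((-72 - (4 - 3*(-5))) + 8812) = 1/((-72 - (4 + 15)) + 8812) = 1/((-72 - 1*19) + 8812) = 1/((-72 - 19) + 8812) = 1/(-91 + 8812) = 1/8721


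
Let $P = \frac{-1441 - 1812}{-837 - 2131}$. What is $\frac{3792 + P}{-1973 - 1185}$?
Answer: $- \frac{11257909}{9372944} \approx -1.2011$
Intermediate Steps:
$P = \frac{3253}{2968}$ ($P = - \frac{3253}{-2968} = \left(-3253\right) \left(- \frac{1}{2968}\right) = \frac{3253}{2968} \approx 1.096$)
$\frac{3792 + P}{-1973 - 1185} = \frac{3792 + \frac{3253}{2968}}{-1973 - 1185} = \frac{11257909}{2968 \left(-3158\right)} = \frac{11257909}{2968} \left(- \frac{1}{3158}\right) = - \frac{11257909}{9372944}$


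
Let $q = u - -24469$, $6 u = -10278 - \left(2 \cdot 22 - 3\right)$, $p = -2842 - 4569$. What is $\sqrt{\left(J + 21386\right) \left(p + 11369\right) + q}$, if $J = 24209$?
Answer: $\frac{\sqrt{6497559330}}{6} \approx 13435.0$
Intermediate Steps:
$p = -7411$ ($p = -2842 - 4569 = -7411$)
$u = - \frac{10319}{6}$ ($u = \frac{-10278 - \left(2 \cdot 22 - 3\right)}{6} = \frac{-10278 - \left(44 - 3\right)}{6} = \frac{-10278 - 41}{6} = \frac{1}{6} \left(-10319\right) = - \frac{10319}{6} \approx -1719.8$)
$q = \frac{136495}{6}$ ($q = - \frac{10319}{6} - -24469 = - \frac{10319}{6} + 24469 = \frac{136495}{6} \approx 22749.0$)
$\sqrt{\left(J + 21386\right) \left(p + 11369\right) + q} = \sqrt{\left(24209 + 21386\right) \left(-7411 + 11369\right) + \frac{136495}{6}} = \sqrt{45595 \cdot 3958 + \frac{136495}{6}} = \sqrt{180465010 + \frac{136495}{6}} = \sqrt{\frac{1082926555}{6}} = \frac{\sqrt{6497559330}}{6}$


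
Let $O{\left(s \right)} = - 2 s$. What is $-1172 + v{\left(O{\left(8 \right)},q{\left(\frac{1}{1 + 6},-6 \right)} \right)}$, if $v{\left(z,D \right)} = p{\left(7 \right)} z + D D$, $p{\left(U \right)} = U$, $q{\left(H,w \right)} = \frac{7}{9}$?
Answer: $- \frac{103955}{81} \approx -1283.4$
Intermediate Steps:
$q{\left(H,w \right)} = \frac{7}{9}$ ($q{\left(H,w \right)} = 7 \cdot \frac{1}{9} = \frac{7}{9}$)
$v{\left(z,D \right)} = D^{2} + 7 z$ ($v{\left(z,D \right)} = 7 z + D D = 7 z + D^{2} = D^{2} + 7 z$)
$-1172 + v{\left(O{\left(8 \right)},q{\left(\frac{1}{1 + 6},-6 \right)} \right)} = -1172 + \left(\left(\frac{7}{9}\right)^{2} + 7 \left(\left(-2\right) 8\right)\right) = -1172 + \left(\frac{49}{81} + 7 \left(-16\right)\right) = -1172 + \left(\frac{49}{81} - 112\right) = -1172 - \frac{9023}{81} = - \frac{103955}{81}$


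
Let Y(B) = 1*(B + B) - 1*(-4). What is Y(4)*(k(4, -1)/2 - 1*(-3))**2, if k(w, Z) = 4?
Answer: 300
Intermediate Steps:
Y(B) = 4 + 2*B (Y(B) = 1*(2*B) + 4 = 2*B + 4 = 4 + 2*B)
Y(4)*(k(4, -1)/2 - 1*(-3))**2 = (4 + 2*4)*(4/2 - 1*(-3))**2 = (4 + 8)*(4*(1/2) + 3)**2 = 12*(2 + 3)**2 = 12*5**2 = 12*25 = 300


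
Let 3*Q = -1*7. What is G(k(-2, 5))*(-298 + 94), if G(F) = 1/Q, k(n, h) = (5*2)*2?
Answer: 612/7 ≈ 87.429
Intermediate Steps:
k(n, h) = 20 (k(n, h) = 10*2 = 20)
Q = -7/3 (Q = (-1*7)/3 = (⅓)*(-7) = -7/3 ≈ -2.3333)
G(F) = -3/7 (G(F) = 1/(-7/3) = -3/7)
G(k(-2, 5))*(-298 + 94) = -3*(-298 + 94)/7 = -3/7*(-204) = 612/7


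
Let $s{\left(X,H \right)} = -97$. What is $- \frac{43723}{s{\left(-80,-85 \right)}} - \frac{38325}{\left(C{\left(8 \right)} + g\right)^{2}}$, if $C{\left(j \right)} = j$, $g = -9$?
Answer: $- \frac{3673802}{97} \approx -37874.0$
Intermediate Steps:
$- \frac{43723}{s{\left(-80,-85 \right)}} - \frac{38325}{\left(C{\left(8 \right)} + g\right)^{2}} = - \frac{43723}{-97} - \frac{38325}{\left(8 - 9\right)^{2}} = \left(-43723\right) \left(- \frac{1}{97}\right) - \frac{38325}{\left(-1\right)^{2}} = \frac{43723}{97} - \frac{38325}{1} = \frac{43723}{97} - 38325 = - \frac{3673802}{97}$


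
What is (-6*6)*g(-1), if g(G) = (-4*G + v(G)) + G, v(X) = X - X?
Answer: -108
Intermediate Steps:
v(X) = 0
g(G) = -3*G (g(G) = (-4*G + 0) + G = -4*G + G = -3*G)
(-6*6)*g(-1) = (-6*6)*(-3*(-1)) = -36*3 = -108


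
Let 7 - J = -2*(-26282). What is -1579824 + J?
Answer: -1632381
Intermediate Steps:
J = -52557 (J = 7 - (-2)*(-26282) = 7 - 1*52564 = 7 - 52564 = -52557)
-1579824 + J = -1579824 - 52557 = -1632381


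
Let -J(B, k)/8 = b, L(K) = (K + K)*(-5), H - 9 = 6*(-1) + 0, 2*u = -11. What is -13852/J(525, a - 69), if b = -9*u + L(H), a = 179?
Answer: 3463/39 ≈ 88.795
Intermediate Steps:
u = -11/2 (u = (1/2)*(-11) = -11/2 ≈ -5.5000)
H = 3 (H = 9 + (6*(-1) + 0) = 9 + (-6 + 0) = 9 - 6 = 3)
L(K) = -10*K (L(K) = (2*K)*(-5) = -10*K)
b = 39/2 (b = -9*(-11/2) - 10*3 = 99/2 - 30 = 39/2 ≈ 19.500)
J(B, k) = -156 (J(B, k) = -8*39/2 = -156)
-13852/J(525, a - 69) = -13852/(-156) = -13852*(-1/156) = 3463/39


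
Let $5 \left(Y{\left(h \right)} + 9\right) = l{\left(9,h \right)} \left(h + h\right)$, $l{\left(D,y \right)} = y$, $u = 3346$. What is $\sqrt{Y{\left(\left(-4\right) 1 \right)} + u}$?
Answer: $\frac{\sqrt{83585}}{5} \approx 57.822$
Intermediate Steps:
$Y{\left(h \right)} = -9 + \frac{2 h^{2}}{5}$ ($Y{\left(h \right)} = -9 + \frac{h \left(h + h\right)}{5} = -9 + \frac{h 2 h}{5} = -9 + \frac{2 h^{2}}{5}$)
$\sqrt{Y{\left(\left(-4\right) 1 \right)} + u} = \sqrt{\left(-9 + \frac{2 \left(\left(-4\right) 1\right)^{2}}{5}\right) + 3346} = \sqrt{\left(-9 + \frac{2 \left(-4\right)^{2}}{5}\right) + 3346} = \sqrt{\left(-9 + \frac{2}{5} \cdot 16\right) + 3346} = \sqrt{\left(-9 + \frac{32}{5}\right) + 3346} = \sqrt{- \frac{13}{5} + 3346} = \sqrt{\frac{16717}{5}} = \frac{\sqrt{83585}}{5}$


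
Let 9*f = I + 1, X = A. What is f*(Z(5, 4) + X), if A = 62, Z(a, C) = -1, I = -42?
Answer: -2501/9 ≈ -277.89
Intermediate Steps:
X = 62
f = -41/9 (f = (-42 + 1)/9 = (1/9)*(-41) = -41/9 ≈ -4.5556)
f*(Z(5, 4) + X) = -41*(-1 + 62)/9 = -41/9*61 = -2501/9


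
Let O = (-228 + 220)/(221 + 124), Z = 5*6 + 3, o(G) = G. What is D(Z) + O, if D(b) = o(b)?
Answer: 11377/345 ≈ 32.977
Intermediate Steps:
Z = 33 (Z = 30 + 3 = 33)
O = -8/345 ≈ -0.023188
D(b) = b
D(Z) + O = 33 - 8/345 = 11377/345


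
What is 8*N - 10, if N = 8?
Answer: 54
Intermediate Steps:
8*N - 10 = 8*8 - 10 = 64 - 10 = 54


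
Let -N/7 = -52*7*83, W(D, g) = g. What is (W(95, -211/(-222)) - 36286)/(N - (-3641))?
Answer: -8055281/47757750 ≈ -0.16867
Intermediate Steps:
N = 211484 (N = -7*(-52*7)*83 = -(-2548)*83 = -7*(-30212) = 211484)
(W(95, -211/(-222)) - 36286)/(N - (-3641)) = (-211/(-222) - 36286)/(211484 - (-3641)) = (-211*(-1/222) - 36286)/(211484 - 331*(-11)) = (211/222 - 36286)/(211484 + 3641) = -8055281/222/215125 = -8055281/222*1/215125 = -8055281/47757750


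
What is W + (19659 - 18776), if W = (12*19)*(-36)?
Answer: -7325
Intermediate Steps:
W = -8208 (W = 228*(-36) = -8208)
W + (19659 - 18776) = -8208 + (19659 - 18776) = -8208 + 883 = -7325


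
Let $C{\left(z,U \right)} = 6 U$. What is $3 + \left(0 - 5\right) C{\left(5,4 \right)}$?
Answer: $-117$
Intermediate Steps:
$3 + \left(0 - 5\right) C{\left(5,4 \right)} = 3 + \left(0 - 5\right) 6 \cdot 4 = 3 + \left(0 - 5\right) 24 = 3 - 120 = -117$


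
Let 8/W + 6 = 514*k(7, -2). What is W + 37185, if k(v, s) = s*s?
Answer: 38114629/1025 ≈ 37185.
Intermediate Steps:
k(v, s) = s²
W = 4/1025 (W = 8/(-6 + 514*(-2)²) = 8/(-6 + 514*4) = 8/(-6 + 2056) = 8/2050 = 8*(1/2050) = 4/1025 ≈ 0.0039024)
W + 37185 = 4/1025 + 37185 = 38114629/1025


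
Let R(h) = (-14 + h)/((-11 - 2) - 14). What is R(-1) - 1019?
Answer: -9166/9 ≈ -1018.4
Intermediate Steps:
R(h) = 14/27 - h/27 (R(h) = (-14 + h)/(-13 - 14) = (-14 + h)/(-27) = (-14 + h)*(-1/27) = 14/27 - h/27)
R(-1) - 1019 = (14/27 - 1/27*(-1)) - 1019 = (14/27 + 1/27) - 1019 = 5/9 - 1019 = -9166/9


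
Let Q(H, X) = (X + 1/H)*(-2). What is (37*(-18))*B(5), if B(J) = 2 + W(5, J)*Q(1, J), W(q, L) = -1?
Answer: -9324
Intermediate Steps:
Q(H, X) = -2*X - 2/H
B(J) = 4 + 2*J (B(J) = 2 - (-2*J - 2/1) = 2 - (-2*J - 2*1) = 2 - (-2*J - 2) = 2 - (-2 - 2*J) = 2 + (2 + 2*J) = 4 + 2*J)
(37*(-18))*B(5) = (37*(-18))*(4 + 2*5) = -666*(4 + 10) = -666*14 = -9324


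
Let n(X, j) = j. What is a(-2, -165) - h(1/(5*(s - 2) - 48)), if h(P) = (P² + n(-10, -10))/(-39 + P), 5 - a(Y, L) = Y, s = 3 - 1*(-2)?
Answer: 286639/42504 ≈ 6.7438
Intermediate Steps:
s = 5 (s = 3 + 2 = 5)
a(Y, L) = 5 - Y
h(P) = (-10 + P²)/(-39 + P) (h(P) = (P² - 10)/(-39 + P) = (-10 + P²)/(-39 + P))
a(-2, -165) - h(1/(5*(s - 2) - 48)) = (5 - 1*(-2)) - (-10 + (1/(5*(5 - 2) - 48))²)/(-39 + 1/(5*(5 - 2) - 48)) = (5 + 2) - (-10 + (1/(5*3 - 48))²)/(-39 + 1/(5*3 - 48)) = 7 - (-10 + (1/(15 - 48))²)/(-39 + 1/(15 - 48)) = 7 - (-10 + (1/(-33))²)/(-39 + 1/(-33)) = 7 - (-10 + (-1/33)²)/(-39 - 1/33) = 7 - (-10 + 1/1089)/(-1288/33) = 7 - (-33)*(-10889)/(1288*1089) = 7 - 1*10889/42504 = 7 - 10889/42504 = 286639/42504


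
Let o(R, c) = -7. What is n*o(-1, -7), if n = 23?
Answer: -161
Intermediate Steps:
n*o(-1, -7) = 23*(-7) = -161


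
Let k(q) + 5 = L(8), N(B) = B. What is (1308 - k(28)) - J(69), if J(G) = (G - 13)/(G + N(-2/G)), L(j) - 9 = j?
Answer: 6163800/4759 ≈ 1295.2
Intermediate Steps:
L(j) = 9 + j
k(q) = 12 (k(q) = -5 + (9 + 8) = -5 + 17 = 12)
J(G) = (-13 + G)/(G - 2/G) (J(G) = (G - 13)/(G - 2/G) = (-13 + G)/(G - 2/G))
(1308 - k(28)) - J(69) = (1308 - 1*12) - 69*(-13 + 69)/(-2 + 69**2) = (1308 - 12) - 69*56/(-2 + 4761) = 1296 - 69*56/4759 = 1296 - 1*3864/4759 = 1296 - 3864/4759 = 6163800/4759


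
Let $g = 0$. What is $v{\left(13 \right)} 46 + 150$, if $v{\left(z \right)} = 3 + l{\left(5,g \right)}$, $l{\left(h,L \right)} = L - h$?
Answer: $58$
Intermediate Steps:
$v{\left(z \right)} = -2$ ($v{\left(z \right)} = 3 + \left(0 - 5\right) = 3 - 5 = -2$)
$v{\left(13 \right)} 46 + 150 = \left(-2\right) 46 + 150 = -92 + 150 = 58$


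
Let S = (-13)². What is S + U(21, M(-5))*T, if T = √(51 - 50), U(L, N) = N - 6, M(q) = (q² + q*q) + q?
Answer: 208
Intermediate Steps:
M(q) = q + 2*q² (M(q) = (q² + q²) + q = 2*q² + q = q + 2*q²)
U(L, N) = -6 + N
S = 169
T = 1 (T = √1 = 1)
S + U(21, M(-5))*T = 169 + (-6 - 5*(1 + 2*(-5)))*1 = 169 + (-6 - 5*(1 - 10))*1 = 169 + (-6 - 5*(-9))*1 = 169 + (-6 + 45)*1 = 169 + 39*1 = 169 + 39 = 208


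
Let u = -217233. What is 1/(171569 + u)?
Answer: -1/45664 ≈ -2.1899e-5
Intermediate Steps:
1/(171569 + u) = 1/(171569 - 217233) = 1/(-45664) = -1/45664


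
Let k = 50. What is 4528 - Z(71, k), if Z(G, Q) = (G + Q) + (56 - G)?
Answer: 4422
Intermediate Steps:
Z(G, Q) = 56 + Q
4528 - Z(71, k) = 4528 - (56 + 50) = 4528 - 1*106 = 4528 - 106 = 4422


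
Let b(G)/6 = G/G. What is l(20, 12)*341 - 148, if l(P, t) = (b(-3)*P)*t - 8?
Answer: 488164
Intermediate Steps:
b(G) = 6 (b(G) = 6*(G/G) = 6*1 = 6)
l(P, t) = -8 + 6*P*t (l(P, t) = (6*P)*t - 8 = 6*P*t - 8 = -8 + 6*P*t)
l(20, 12)*341 - 148 = (-8 + 6*20*12)*341 - 148 = (-8 + 1440)*341 - 148 = 1432*341 - 148 = 488312 - 148 = 488164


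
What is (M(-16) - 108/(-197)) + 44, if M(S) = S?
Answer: 5624/197 ≈ 28.548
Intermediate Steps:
(M(-16) - 108/(-197)) + 44 = (-16 - 108/(-197)) + 44 = (-16 - 108*(-1/197)) + 44 = (-16 + 108/197) + 44 = -3044/197 + 44 = 5624/197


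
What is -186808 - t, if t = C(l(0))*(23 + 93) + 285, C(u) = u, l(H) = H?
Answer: -187093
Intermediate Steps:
t = 285 (t = 0*(23 + 93) + 285 = 0*116 + 285 = 0 + 285 = 285)
-186808 - t = -186808 - 1*285 = -186808 - 285 = -187093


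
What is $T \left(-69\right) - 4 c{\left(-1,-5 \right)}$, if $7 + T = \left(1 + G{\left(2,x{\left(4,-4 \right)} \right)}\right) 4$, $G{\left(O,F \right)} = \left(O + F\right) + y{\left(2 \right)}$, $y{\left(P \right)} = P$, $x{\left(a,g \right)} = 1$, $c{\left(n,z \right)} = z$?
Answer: $-1153$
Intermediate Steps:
$G{\left(O,F \right)} = 2 + F + O$ ($G{\left(O,F \right)} = \left(O + F\right) + 2 = \left(F + O\right) + 2 = 2 + F + O$)
$T = 17$ ($T = -7 + \left(1 + \left(2 + 1 + 2\right)\right) 4 = -7 + \left(1 + 5\right) 4 = -7 + 6 \cdot 4 = -7 + 24 = 17$)
$T \left(-69\right) - 4 c{\left(-1,-5 \right)} = 17 \left(-69\right) - -20 = -1173 + 20 = -1153$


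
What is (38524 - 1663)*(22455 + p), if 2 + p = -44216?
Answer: -802205943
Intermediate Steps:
p = -44218 (p = -2 - 44216 = -44218)
(38524 - 1663)*(22455 + p) = (38524 - 1663)*(22455 - 44218) = 36861*(-21763) = -802205943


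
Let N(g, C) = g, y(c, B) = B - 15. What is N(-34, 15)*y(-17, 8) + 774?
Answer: 1012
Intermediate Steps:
y(c, B) = -15 + B
N(-34, 15)*y(-17, 8) + 774 = -34*(-15 + 8) + 774 = -34*(-7) + 774 = 238 + 774 = 1012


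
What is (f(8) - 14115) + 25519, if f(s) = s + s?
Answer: 11420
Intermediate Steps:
f(s) = 2*s
(f(8) - 14115) + 25519 = (2*8 - 14115) + 25519 = (16 - 14115) + 25519 = -14099 + 25519 = 11420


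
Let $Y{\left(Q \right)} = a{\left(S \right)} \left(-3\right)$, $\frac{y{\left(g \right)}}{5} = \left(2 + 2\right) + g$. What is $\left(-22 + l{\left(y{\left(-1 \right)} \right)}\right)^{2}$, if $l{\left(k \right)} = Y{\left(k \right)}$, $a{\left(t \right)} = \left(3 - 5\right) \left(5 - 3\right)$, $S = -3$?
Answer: $100$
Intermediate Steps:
$y{\left(g \right)} = 20 + 5 g$ ($y{\left(g \right)} = 5 \left(\left(2 + 2\right) + g\right) = 5 \left(4 + g\right) = 20 + 5 g$)
$a{\left(t \right)} = -4$ ($a{\left(t \right)} = \left(-2\right) 2 = -4$)
$Y{\left(Q \right)} = 12$ ($Y{\left(Q \right)} = \left(-4\right) \left(-3\right) = 12$)
$l{\left(k \right)} = 12$
$\left(-22 + l{\left(y{\left(-1 \right)} \right)}\right)^{2} = \left(-22 + 12\right)^{2} = \left(-10\right)^{2} = 100$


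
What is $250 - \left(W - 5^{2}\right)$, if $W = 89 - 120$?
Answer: $306$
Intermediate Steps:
$W = -31$
$250 - \left(W - 5^{2}\right) = 250 - \left(-31 - 5^{2}\right) = 250 - \left(-31 - 25\right) = 250 - -56 = 250 + 56 = 306$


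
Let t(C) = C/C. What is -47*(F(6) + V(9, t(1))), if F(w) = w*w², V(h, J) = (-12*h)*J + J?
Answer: -5123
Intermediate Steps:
t(C) = 1
V(h, J) = J - 12*J*h (V(h, J) = -12*J*h + J = J - 12*J*h)
F(w) = w³
-47*(F(6) + V(9, t(1))) = -47*(6³ + 1*(1 - 12*9)) = -47*(216 + 1*(1 - 108)) = -47*(216 + 1*(-107)) = -47*(216 - 107) = -47*109 = -5123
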